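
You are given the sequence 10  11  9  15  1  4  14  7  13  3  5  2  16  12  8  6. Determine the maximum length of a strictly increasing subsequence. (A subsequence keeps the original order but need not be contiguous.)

5

Track the smallest tail for each achievable length (strict):
10 → extends → [10]
11 → extends → [10, 11]
9 → replaces 10 → [9, 11]
15 → extends → [9, 11, 15]
1 → replaces 9 → [1, 11, 15]
4 → replaces 11 → [1, 4, 15]
14 → replaces 15 → [1, 4, 14]
7 → replaces 14 → [1, 4, 7]
13 → extends → [1, 4, 7, 13]
3 → replaces 4 → [1, 3, 7, 13]
5 → replaces 7 → [1, 3, 5, 13]
2 → replaces 3 → [1, 2, 5, 13]
16 → extends → [1, 2, 5, 13, 16]
12 → replaces 13 → [1, 2, 5, 12, 16]
8 → replaces 12 → [1, 2, 5, 8, 16]
6 → replaces 8 → [1, 2, 5, 6, 16]
Five tails, so the longest strictly increasing subsequence has length 5 (e.g. 1, 4, 7, 13, 16).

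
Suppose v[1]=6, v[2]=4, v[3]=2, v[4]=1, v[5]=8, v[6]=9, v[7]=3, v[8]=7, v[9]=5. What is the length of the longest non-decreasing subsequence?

3

Track the smallest tail for each achievable length (allowing ties):
6 → extends → [6]
4 → replaces 6 → [4]
2 → replaces 4 → [2]
1 → replaces 2 → [1]
8 → extends → [1, 8]
9 → extends → [1, 8, 9]
3 → replaces 8 → [1, 3, 9]
7 → replaces 9 → [1, 3, 7]
5 → replaces 7 → [1, 3, 5]
Three tails, so the longest non-decreasing subsequence has length 3 (e.g. 6, 8, 9).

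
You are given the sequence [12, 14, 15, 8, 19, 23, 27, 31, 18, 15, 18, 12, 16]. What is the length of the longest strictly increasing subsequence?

Track the smallest tail for each achievable length (strict):
12 → extends → [12]
14 → extends → [12, 14]
15 → extends → [12, 14, 15]
8 → replaces 12 → [8, 14, 15]
19 → extends → [8, 14, 15, 19]
23 → extends → [8, 14, 15, 19, 23]
27 → extends → [8, 14, 15, 19, 23, 27]
31 → extends → [8, 14, 15, 19, 23, 27, 31]
18 → replaces 19 → [8, 14, 15, 18, 23, 27, 31]
15 → already a tail → [8, 14, 15, 18, 23, 27, 31]
18 → already a tail → [8, 14, 15, 18, 23, 27, 31]
12 → replaces 14 → [8, 12, 15, 18, 23, 27, 31]
16 → replaces 18 → [8, 12, 15, 16, 23, 27, 31]
Seven tails, so the longest strictly increasing subsequence has length 7 (e.g. 12, 14, 15, 19, 23, 27, 31).

7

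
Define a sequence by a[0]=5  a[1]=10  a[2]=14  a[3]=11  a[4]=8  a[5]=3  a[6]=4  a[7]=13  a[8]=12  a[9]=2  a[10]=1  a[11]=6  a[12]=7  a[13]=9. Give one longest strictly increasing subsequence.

3, 4, 6, 7, 9

Patience tails give the LIS length; then backtrack through the dp parents:
5 → extends → [5]
10 → extends → [5, 10]
14 → extends → [5, 10, 14]
11 → replaces 14 → [5, 10, 11]
8 → replaces 10 → [5, 8, 11]
3 → replaces 5 → [3, 8, 11]
4 → replaces 8 → [3, 4, 11]
13 → extends → [3, 4, 11, 13]
12 → replaces 13 → [3, 4, 11, 12]
2 → replaces 3 → [2, 4, 11, 12]
1 → replaces 2 → [1, 4, 11, 12]
6 → replaces 11 → [1, 4, 6, 12]
7 → replaces 12 → [1, 4, 6, 7]
9 → extends → [1, 4, 6, 7, 9]
Length 5; one witness is 3, 4, 6, 7, 9.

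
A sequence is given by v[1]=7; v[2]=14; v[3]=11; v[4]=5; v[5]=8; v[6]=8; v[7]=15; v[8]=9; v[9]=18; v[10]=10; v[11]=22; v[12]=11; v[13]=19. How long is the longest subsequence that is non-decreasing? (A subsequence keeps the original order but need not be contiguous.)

Track the smallest tail for each achievable length (allowing ties):
7 → extends → [7]
14 → extends → [7, 14]
11 → replaces 14 → [7, 11]
5 → replaces 7 → [5, 11]
8 → replaces 11 → [5, 8]
8 → extends → [5, 8, 8]
15 → extends → [5, 8, 8, 15]
9 → replaces 15 → [5, 8, 8, 9]
18 → extends → [5, 8, 8, 9, 18]
10 → replaces 18 → [5, 8, 8, 9, 10]
22 → extends → [5, 8, 8, 9, 10, 22]
11 → replaces 22 → [5, 8, 8, 9, 10, 11]
19 → extends → [5, 8, 8, 9, 10, 11, 19]
Seven tails, so the longest non-decreasing subsequence has length 7 (e.g. 7, 8, 8, 9, 10, 11, 19).

7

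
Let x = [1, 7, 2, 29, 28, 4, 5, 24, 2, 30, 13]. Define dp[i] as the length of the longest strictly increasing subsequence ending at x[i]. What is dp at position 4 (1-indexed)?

3

dp[i] = 1 + max{dp[j] : j<i, x[j]<x[i]} (or 1 if no such j):
i:      1  2  3  4  5  6  7  8  9 10 11
x[i]:   1  7  2 29 28  4  5 24  2 30 13
dp:     1  2  2  3  3  3  4  5  2  6  5
At index 4 the value is 3.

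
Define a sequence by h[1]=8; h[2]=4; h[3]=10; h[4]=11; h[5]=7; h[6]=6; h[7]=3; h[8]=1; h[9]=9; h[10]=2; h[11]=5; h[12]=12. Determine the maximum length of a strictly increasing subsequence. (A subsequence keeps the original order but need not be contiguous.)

4

Let dp[i] be the length of the longest such subsequence ending at index i:
i:      1  2  3  4  5  6  7  8  9 10 11 12
h[i]:   8  4 10 11  7  6  3  1  9  2  5 12
dp:     1  1  2  3  2  2  1  1  3  2  3  4
Maximum dp value is 4.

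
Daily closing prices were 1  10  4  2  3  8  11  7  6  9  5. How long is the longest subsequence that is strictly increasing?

5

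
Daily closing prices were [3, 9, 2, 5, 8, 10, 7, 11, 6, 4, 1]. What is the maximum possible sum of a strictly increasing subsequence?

Let S[i] be the best sum of a strictly increasing subsequence ending at i:
i:      1  2  3  4  5  6  7  8  9 10 11
a[i]:   3  9  2  5  8 10  7 11  6  4  1
S:      3 12  2  8 16 26 15 37 14  7  1
Maximum is 37 (e.g. 3 + 5 + 8 + 10 + 11).

37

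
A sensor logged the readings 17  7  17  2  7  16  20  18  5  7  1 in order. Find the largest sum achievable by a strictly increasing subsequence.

45

Let S[i] be the best sum of a strictly increasing subsequence ending at i:
i:      1  2  3  4  5  6  7  8  9 10 11
a[i]:  17  7 17  2  7 16 20 18  5  7  1
S:     17  7 24  2  9 25 45 43  7 14  1
Maximum is 45 (e.g. 2 + 7 + 16 + 20).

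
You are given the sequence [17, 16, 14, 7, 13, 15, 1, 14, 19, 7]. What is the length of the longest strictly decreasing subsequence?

5

Let dp[i] be the longest strictly decreasing subsequence ending at i:
i:      1  2  3  4  5  6  7  8  9 10
a[i]:  17 16 14  7 13 15  1 14 19  7
dp:     1  2  3  4  4  3  5  4  1  5
Maximum is 5.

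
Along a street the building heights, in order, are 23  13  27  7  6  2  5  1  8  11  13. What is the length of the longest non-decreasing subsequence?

Let dp[i] be the length of the longest such subsequence ending at index i:
i:      1  2  3  4  5  6  7  8  9 10 11
a[i]:  23 13 27  7  6  2  5  1  8 11 13
dp:     1  1  2  1  1  1  2  1  3  4  5
Maximum dp value is 5.

5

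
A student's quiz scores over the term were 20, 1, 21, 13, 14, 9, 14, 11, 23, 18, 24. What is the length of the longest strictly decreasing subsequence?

3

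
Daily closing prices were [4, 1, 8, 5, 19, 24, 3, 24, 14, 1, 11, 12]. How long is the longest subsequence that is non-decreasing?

5

Let dp[i] be the length of the longest such subsequence ending at index i:
i:      1  2  3  4  5  6  7  8  9 10 11 12
a[i]:   4  1  8  5 19 24  3 24 14  1 11 12
dp:     1  1  2  2  3  4  2  5  3  2  3  4
Maximum dp value is 5.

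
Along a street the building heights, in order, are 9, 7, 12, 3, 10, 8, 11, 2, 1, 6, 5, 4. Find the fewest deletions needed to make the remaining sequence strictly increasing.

Fewest deletions = n − (longest strictly increasing subsequence).
i:      1  2  3  4  5  6  7  8  9 10 11 12
a[i]:   9  7 12  3 10  8 11  2  1  6  5  4
dp:     1  1  2  1  2  2  3  1  1  2  2  2
max dp = 3, so deletions = 12 − 3 = 9.

9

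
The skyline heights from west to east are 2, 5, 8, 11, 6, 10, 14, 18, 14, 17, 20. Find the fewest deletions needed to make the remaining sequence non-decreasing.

Fewest deletions = n − (longest non-decreasing subsequence).
i:      1  2  3  4  5  6  7  8  9 10 11
a[i]:   2  5  8 11  6 10 14 18 14 17 20
dp:     1  2  3  4  3  4  5  6  6  7  8
max dp = 8, so deletions = 11 − 8 = 3.

3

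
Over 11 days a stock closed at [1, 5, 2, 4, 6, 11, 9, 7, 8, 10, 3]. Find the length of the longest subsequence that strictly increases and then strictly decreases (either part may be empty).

inc[i] = longest strictly increasing subsequence ending at i; dec[i] = longest strictly decreasing subsequence starting at i:
i:      1  2  3  4  5  6  7  8  9 10 11
a[i]:   1  5  2  4  6 11  9  7  8 10  3
inc:    1  2  2  3  4  5  5  5  6  7  3
dec:    1  3  1  2  2  4  3  2  2  2  1
Best peak at i=6 (value 11): inc=5, dec=4, length 5+4−1 = 8.

8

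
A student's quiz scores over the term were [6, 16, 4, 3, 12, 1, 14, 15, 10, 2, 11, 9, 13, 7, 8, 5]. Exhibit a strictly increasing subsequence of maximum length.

Patience tails give the LIS length; then backtrack through the dp parents:
6 → extends → [6]
16 → extends → [6, 16]
4 → replaces 6 → [4, 16]
3 → replaces 4 → [3, 16]
12 → replaces 16 → [3, 12]
1 → replaces 3 → [1, 12]
14 → extends → [1, 12, 14]
15 → extends → [1, 12, 14, 15]
10 → replaces 12 → [1, 10, 14, 15]
2 → replaces 10 → [1, 2, 14, 15]
11 → replaces 14 → [1, 2, 11, 15]
9 → replaces 11 → [1, 2, 9, 15]
13 → replaces 15 → [1, 2, 9, 13]
7 → replaces 9 → [1, 2, 7, 13]
8 → replaces 13 → [1, 2, 7, 8]
5 → replaces 7 → [1, 2, 5, 8]
Length 4; one witness is 6, 12, 14, 15.

6, 12, 14, 15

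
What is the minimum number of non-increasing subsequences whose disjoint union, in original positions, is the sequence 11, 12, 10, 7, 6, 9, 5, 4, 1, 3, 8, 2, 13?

Place each on the leftmost legal pile:
11 → new pile 1 (tops now [11])
12 → new pile 2 (tops now [11, 12])
10 → pile 1 (tops now [10, 12])
7 → pile 1 (tops now [7, 12])
6 → pile 1 (tops now [6, 12])
9 → pile 2 (tops now [6, 9])
5 → pile 1 (tops now [5, 9])
4 → pile 1 (tops now [4, 9])
1 → pile 1 (tops now [1, 9])
3 → pile 2 (tops now [1, 3])
8 → new pile 3 (tops now [1, 3, 8])
2 → pile 2 (tops now [1, 2, 8])
13 → new pile 4 (tops now [1, 2, 8, 13])
Four piles.

4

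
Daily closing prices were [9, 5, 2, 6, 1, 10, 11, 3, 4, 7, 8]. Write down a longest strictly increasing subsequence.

Patience tails give the LIS length; then backtrack through the dp parents:
9 → extends → [9]
5 → replaces 9 → [5]
2 → replaces 5 → [2]
6 → extends → [2, 6]
1 → replaces 2 → [1, 6]
10 → extends → [1, 6, 10]
11 → extends → [1, 6, 10, 11]
3 → replaces 6 → [1, 3, 10, 11]
4 → replaces 10 → [1, 3, 4, 11]
7 → replaces 11 → [1, 3, 4, 7]
8 → extends → [1, 3, 4, 7, 8]
Length 5; one witness is 2, 3, 4, 7, 8.

2, 3, 4, 7, 8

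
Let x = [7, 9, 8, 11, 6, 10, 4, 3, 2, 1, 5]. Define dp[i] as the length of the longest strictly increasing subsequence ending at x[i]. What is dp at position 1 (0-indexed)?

2

dp[i] = 1 + max{dp[j] : j<i, x[j]<x[i]} (or 1 if no such j):
i:      0  1  2  3  4  5  6  7  8  9 10
x[i]:   7  9  8 11  6 10  4  3  2  1  5
dp:     1  2  2  3  1  3  1  1  1  1  2
At index 1 the value is 2.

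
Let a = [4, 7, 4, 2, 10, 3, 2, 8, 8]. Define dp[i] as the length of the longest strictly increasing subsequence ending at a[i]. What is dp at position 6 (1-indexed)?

2

dp[i] = 1 + max{dp[j] : j<i, a[j]<a[i]} (or 1 if no such j):
i:      1  2  3  4  5  6  7  8  9
a[i]:   4  7  4  2 10  3  2  8  8
dp:     1  2  1  1  3  2  1  3  3
At index 6 the value is 2.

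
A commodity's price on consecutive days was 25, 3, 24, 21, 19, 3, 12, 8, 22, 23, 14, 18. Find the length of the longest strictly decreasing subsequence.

6

Negate each value so 'decreasing' becomes 'increasing', then run patience tails on the negated sequence:
-25 → extends → [-25]
-3 → extends → [-25, -3]
-24 → replaces -3 → [-25, -24]
-21 → extends → [-25, -24, -21]
-19 → extends → [-25, -24, -21, -19]
-3 → extends → [-25, -24, -21, -19, -3]
-12 → replaces -3 → [-25, -24, -21, -19, -12]
-8 → extends → [-25, -24, -21, -19, -12, -8]
-22 → replaces -21 → [-25, -24, -22, -19, -12, -8]
-23 → replaces -22 → [-25, -24, -23, -19, -12, -8]
-14 → replaces -12 → [-25, -24, -23, -19, -14, -8]
-18 → replaces -14 → [-25, -24, -23, -19, -18, -8]
Six tails, so the longest strictly decreasing subsequence of the original has length 6.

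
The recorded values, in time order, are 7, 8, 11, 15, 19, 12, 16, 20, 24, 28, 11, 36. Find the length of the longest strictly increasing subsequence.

9

Let dp[i] be the length of the longest such subsequence ending at index i:
i:      1  2  3  4  5  6  7  8  9 10 11 12
a[i]:   7  8 11 15 19 12 16 20 24 28 11 36
dp:     1  2  3  4  5  4  5  6  7  8  3  9
Maximum dp value is 9.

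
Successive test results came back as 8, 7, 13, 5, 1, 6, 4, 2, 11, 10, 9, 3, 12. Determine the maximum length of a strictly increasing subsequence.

Let dp[i] be the length of the longest such subsequence ending at index i:
i:      1  2  3  4  5  6  7  8  9 10 11 12 13
a[i]:   8  7 13  5  1  6  4  2 11 10  9  3 12
dp:     1  1  2  1  1  2  2  2  3  3  3  3  4
Maximum dp value is 4.

4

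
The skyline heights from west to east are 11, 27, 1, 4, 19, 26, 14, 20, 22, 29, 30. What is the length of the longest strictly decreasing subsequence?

3

Negate each value so 'decreasing' becomes 'increasing', then run patience tails on the negated sequence:
-11 → extends → [-11]
-27 → replaces -11 → [-27]
-1 → extends → [-27, -1]
-4 → replaces -1 → [-27, -4]
-19 → replaces -4 → [-27, -19]
-26 → replaces -19 → [-27, -26]
-14 → extends → [-27, -26, -14]
-20 → replaces -14 → [-27, -26, -20]
-22 → replaces -20 → [-27, -26, -22]
-29 → replaces -27 → [-29, -26, -22]
-30 → replaces -29 → [-30, -26, -22]
Three tails, so the longest strictly decreasing subsequence of the original has length 3.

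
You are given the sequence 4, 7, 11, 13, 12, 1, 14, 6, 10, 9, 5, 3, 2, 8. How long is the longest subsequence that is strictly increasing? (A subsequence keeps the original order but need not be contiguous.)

5

Track the smallest tail for each achievable length (strict):
4 → extends → [4]
7 → extends → [4, 7]
11 → extends → [4, 7, 11]
13 → extends → [4, 7, 11, 13]
12 → replaces 13 → [4, 7, 11, 12]
1 → replaces 4 → [1, 7, 11, 12]
14 → extends → [1, 7, 11, 12, 14]
6 → replaces 7 → [1, 6, 11, 12, 14]
10 → replaces 11 → [1, 6, 10, 12, 14]
9 → replaces 10 → [1, 6, 9, 12, 14]
5 → replaces 6 → [1, 5, 9, 12, 14]
3 → replaces 5 → [1, 3, 9, 12, 14]
2 → replaces 3 → [1, 2, 9, 12, 14]
8 → replaces 9 → [1, 2, 8, 12, 14]
Five tails, so the longest strictly increasing subsequence has length 5 (e.g. 4, 7, 11, 13, 14).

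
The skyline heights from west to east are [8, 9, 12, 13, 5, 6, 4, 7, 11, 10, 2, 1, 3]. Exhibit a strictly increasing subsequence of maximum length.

Patience tails give the LIS length; then backtrack through the dp parents:
8 → extends → [8]
9 → extends → [8, 9]
12 → extends → [8, 9, 12]
13 → extends → [8, 9, 12, 13]
5 → replaces 8 → [5, 9, 12, 13]
6 → replaces 9 → [5, 6, 12, 13]
4 → replaces 5 → [4, 6, 12, 13]
7 → replaces 12 → [4, 6, 7, 13]
11 → replaces 13 → [4, 6, 7, 11]
10 → replaces 11 → [4, 6, 7, 10]
2 → replaces 4 → [2, 6, 7, 10]
1 → replaces 2 → [1, 6, 7, 10]
3 → replaces 6 → [1, 3, 7, 10]
Length 4; one witness is 8, 9, 12, 13.

8, 9, 12, 13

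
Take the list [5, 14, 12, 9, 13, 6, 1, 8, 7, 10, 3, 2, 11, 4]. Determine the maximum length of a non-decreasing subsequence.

5

Let dp[i] be the length of the longest such subsequence ending at index i:
i:      1  2  3  4  5  6  7  8  9 10 11 12 13 14
a[i]:   5 14 12  9 13  6  1  8  7 10  3  2 11  4
dp:     1  2  2  2  3  2  1  3  3  4  2  2  5  3
Maximum dp value is 5.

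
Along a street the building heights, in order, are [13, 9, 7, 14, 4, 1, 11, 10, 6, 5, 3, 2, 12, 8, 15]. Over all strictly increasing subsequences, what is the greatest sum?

47

Let S[i] be the best sum of a strictly increasing subsequence ending at i:
i:      1  2  3  4  5  6  7  8  9 10 11 12 13 14 15
a[i]:  13  9  7 14  4  1 11 10  6  5  3  2 12  8 15
S:     13  9  7 27  4  1 20 19 10  9  4  3 32 18 47
Maximum is 47 (e.g. 9 + 11 + 12 + 15).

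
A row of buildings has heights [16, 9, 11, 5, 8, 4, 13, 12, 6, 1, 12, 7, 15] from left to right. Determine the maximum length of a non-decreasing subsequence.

Track the smallest tail for each achievable length (allowing ties):
16 → extends → [16]
9 → replaces 16 → [9]
11 → extends → [9, 11]
5 → replaces 9 → [5, 11]
8 → replaces 11 → [5, 8]
4 → replaces 5 → [4, 8]
13 → extends → [4, 8, 13]
12 → replaces 13 → [4, 8, 12]
6 → replaces 8 → [4, 6, 12]
1 → replaces 4 → [1, 6, 12]
12 → extends → [1, 6, 12, 12]
7 → replaces 12 → [1, 6, 7, 12]
15 → extends → [1, 6, 7, 12, 15]
Five tails, so the longest non-decreasing subsequence has length 5 (e.g. 9, 11, 12, 12, 15).

5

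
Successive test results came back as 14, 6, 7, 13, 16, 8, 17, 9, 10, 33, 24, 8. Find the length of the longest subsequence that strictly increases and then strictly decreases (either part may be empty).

8

inc[i] = longest strictly increasing subsequence ending at i; dec[i] = longest strictly decreasing subsequence starting at i:
i:      1  2  3  4  5  6  7  8  9 10 11 12
a[i]:  14  6  7 13 16  8 17  9 10 33 24  8
inc:    1  1  2  3  4  3  5  4  5  6  6  3
dec:    4  1  1  3  3  1  3  2  2  3  2  1
Best peak at i=10 (value 33): inc=6, dec=3, length 6+3−1 = 8.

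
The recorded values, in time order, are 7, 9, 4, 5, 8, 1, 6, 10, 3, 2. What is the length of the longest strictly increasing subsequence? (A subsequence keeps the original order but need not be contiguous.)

4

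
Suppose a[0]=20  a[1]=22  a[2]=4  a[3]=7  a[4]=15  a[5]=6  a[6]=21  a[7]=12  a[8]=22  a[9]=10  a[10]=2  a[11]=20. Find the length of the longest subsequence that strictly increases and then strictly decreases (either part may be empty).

7

inc[i] = longest strictly increasing subsequence ending at i; dec[i] = longest strictly decreasing subsequence starting at i:
i:      0  1  2  3  4  5  6  7  8  9 10 11
a[i]:  20 22  4  7 15  6 21 12 22 10  2 20
inc:    1  2  1  2  3  2  4  3  5  3  1  4
dec:    5  5  2  3  4  2  4  3  3  2  1  1
Best peak at i=6 (value 21): inc=4, dec=4, length 4+4−1 = 7.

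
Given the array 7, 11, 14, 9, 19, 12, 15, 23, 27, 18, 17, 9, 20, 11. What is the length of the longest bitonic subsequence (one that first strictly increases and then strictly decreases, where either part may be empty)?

9

inc[i] = longest strictly increasing subsequence ending at i; dec[i] = longest strictly decreasing subsequence starting at i:
i:      1  2  3  4  5  6  7  8  9 10 11 12 13 14
a[i]:   7 11 14  9 19 12 15 23 27 18 17  9 20 11
inc:    1  2  3  2  4  3  4  5  6  5  5  2  6  3
dec:    1  2  3  1  4  2  2  4  4  3  2  1  2  1
Best peak at i=9 (value 27): inc=6, dec=4, length 6+4−1 = 9.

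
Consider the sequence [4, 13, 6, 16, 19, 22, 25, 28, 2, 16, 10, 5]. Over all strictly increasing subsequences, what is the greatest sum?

127

Let S[i] be the best sum of a strictly increasing subsequence ending at i:
i:       1   2   3   4   5   6   7   8   9  10  11  12
a[i]:    4  13   6  16  19  22  25  28   2  16  10   5
S:       4  17  10  33  52  74  99 127   2  33  20   9
Maximum is 127 (e.g. 4 + 13 + 16 + 19 + 22 + 25 + 28).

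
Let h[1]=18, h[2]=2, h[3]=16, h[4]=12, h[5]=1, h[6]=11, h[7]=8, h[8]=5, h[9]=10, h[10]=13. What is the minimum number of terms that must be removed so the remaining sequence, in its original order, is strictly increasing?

6

Fewest deletions = n − (longest strictly increasing subsequence).
i:      1  2  3  4  5  6  7  8  9 10
h[i]:  18  2 16 12  1 11  8  5 10 13
dp:     1  1  2  2  1  2  2  2  3  4
max dp = 4, so deletions = 10 − 4 = 6.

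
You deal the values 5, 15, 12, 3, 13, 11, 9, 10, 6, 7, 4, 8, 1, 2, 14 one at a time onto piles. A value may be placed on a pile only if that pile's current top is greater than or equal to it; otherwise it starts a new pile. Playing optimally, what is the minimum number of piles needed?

5

The minimum number of non-increasing subsequences covering a sequence equals the length of its longest strictly increasing subsequence.
LIS length is 5 (e.g. 5, 6, 7, 8, 14), so 5 piles are needed.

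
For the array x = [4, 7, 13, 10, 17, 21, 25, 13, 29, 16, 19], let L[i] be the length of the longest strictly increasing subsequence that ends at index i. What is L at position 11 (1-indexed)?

6

dp[i] = 1 + max{dp[j] : j<i, x[j]<x[i]} (or 1 if no such j):
i:      1  2  3  4  5  6  7  8  9 10 11
x[i]:   4  7 13 10 17 21 25 13 29 16 19
dp:     1  2  3  3  4  5  6  4  7  5  6
At index 11 the value is 6.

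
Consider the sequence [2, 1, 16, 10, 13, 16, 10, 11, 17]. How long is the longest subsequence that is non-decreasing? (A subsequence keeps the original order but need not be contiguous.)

5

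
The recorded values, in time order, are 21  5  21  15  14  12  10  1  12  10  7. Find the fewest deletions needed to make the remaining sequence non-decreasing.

8

Fewest deletions = n − (longest non-decreasing subsequence).
i:      1  2  3  4  5  6  7  8  9 10 11
a[i]:  21  5 21 15 14 12 10  1 12 10  7
dp:     1  1  2  2  2  2  2  1  3  3  2
max dp = 3, so deletions = 11 − 3 = 8.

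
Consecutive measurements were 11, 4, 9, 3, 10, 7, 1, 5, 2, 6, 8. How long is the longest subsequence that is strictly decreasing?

5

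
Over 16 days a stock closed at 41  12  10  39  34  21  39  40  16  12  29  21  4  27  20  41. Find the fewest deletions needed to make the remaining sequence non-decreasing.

11

Fewest deletions = n − (longest non-decreasing subsequence).
i:      1  2  3  4  5  6  7  8  9 10 11 12 13 14 15 16
a[i]:  41 12 10 39 34 21 39 40 16 12 29 21  4 27 20 41
dp:     1  1  1  2  2  2  3  4  2  2  3  3  1  4  3  5
max dp = 5, so deletions = 16 − 5 = 11.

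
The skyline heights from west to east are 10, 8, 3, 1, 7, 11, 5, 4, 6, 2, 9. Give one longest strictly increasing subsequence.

Patience tails give the LIS length; then backtrack through the dp parents:
10 → extends → [10]
8 → replaces 10 → [8]
3 → replaces 8 → [3]
1 → replaces 3 → [1]
7 → extends → [1, 7]
11 → extends → [1, 7, 11]
5 → replaces 7 → [1, 5, 11]
4 → replaces 5 → [1, 4, 11]
6 → replaces 11 → [1, 4, 6]
2 → replaces 4 → [1, 2, 6]
9 → extends → [1, 2, 6, 9]
Length 4; one witness is 3, 5, 6, 9.

3, 5, 6, 9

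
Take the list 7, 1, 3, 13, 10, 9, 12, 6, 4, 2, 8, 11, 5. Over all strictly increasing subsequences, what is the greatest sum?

29

Let S[i] be the best sum of a strictly increasing subsequence ending at i:
i:      1  2  3  4  5  6  7  8  9 10 11 12 13
a[i]:   7  1  3 13 10  9 12  6  4  2  8 11  5
S:      7  1  4 20 17 16 29 10  8  3 18 29 13
Maximum is 29 (e.g. 7 + 10 + 12).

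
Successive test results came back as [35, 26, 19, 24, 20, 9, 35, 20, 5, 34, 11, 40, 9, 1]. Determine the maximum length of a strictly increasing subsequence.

Track the smallest tail for each achievable length (strict):
35 → extends → [35]
26 → replaces 35 → [26]
19 → replaces 26 → [19]
24 → extends → [19, 24]
20 → replaces 24 → [19, 20]
9 → replaces 19 → [9, 20]
35 → extends → [9, 20, 35]
20 → already a tail → [9, 20, 35]
5 → replaces 9 → [5, 20, 35]
34 → replaces 35 → [5, 20, 34]
11 → replaces 20 → [5, 11, 34]
40 → extends → [5, 11, 34, 40]
9 → replaces 11 → [5, 9, 34, 40]
1 → replaces 5 → [1, 9, 34, 40]
Four tails, so the longest strictly increasing subsequence has length 4 (e.g. 19, 24, 35, 40).

4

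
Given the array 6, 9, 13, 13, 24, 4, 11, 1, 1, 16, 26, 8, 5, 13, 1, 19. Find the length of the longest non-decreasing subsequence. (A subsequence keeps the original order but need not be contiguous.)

6

Track the smallest tail for each achievable length (allowing ties):
6 → extends → [6]
9 → extends → [6, 9]
13 → extends → [6, 9, 13]
13 → extends → [6, 9, 13, 13]
24 → extends → [6, 9, 13, 13, 24]
4 → replaces 6 → [4, 9, 13, 13, 24]
11 → replaces 13 → [4, 9, 11, 13, 24]
1 → replaces 4 → [1, 9, 11, 13, 24]
1 → replaces 9 → [1, 1, 11, 13, 24]
16 → replaces 24 → [1, 1, 11, 13, 16]
26 → extends → [1, 1, 11, 13, 16, 26]
8 → replaces 11 → [1, 1, 8, 13, 16, 26]
5 → replaces 8 → [1, 1, 5, 13, 16, 26]
13 → replaces 16 → [1, 1, 5, 13, 13, 26]
1 → replaces 5 → [1, 1, 1, 13, 13, 26]
19 → replaces 26 → [1, 1, 1, 13, 13, 19]
Six tails, so the longest non-decreasing subsequence has length 6 (e.g. 6, 9, 13, 13, 24, 26).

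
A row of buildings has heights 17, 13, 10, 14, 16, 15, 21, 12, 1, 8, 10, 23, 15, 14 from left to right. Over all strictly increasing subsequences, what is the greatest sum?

Let S[i] be the best sum of a strictly increasing subsequence ending at i:
i:      1  2  3  4  5  6  7  8  9 10 11 12 13 14
a[i]:  17 13 10 14 16 15 21 12  1  8 10 23 15 14
S:     17 13 10 27 43 42 64 22  1  9 19 87 42 36
Maximum is 87 (e.g. 13 + 14 + 16 + 21 + 23).

87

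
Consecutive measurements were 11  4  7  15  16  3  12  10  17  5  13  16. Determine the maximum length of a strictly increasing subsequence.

Let dp[i] be the length of the longest such subsequence ending at index i:
i:      1  2  3  4  5  6  7  8  9 10 11 12
a[i]:  11  4  7 15 16  3 12 10 17  5 13 16
dp:     1  1  2  3  4  1  3  3  5  2  4  5
Maximum dp value is 5.

5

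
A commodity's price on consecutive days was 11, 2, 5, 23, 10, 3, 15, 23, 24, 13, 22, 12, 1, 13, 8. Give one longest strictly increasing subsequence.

2, 5, 10, 15, 23, 24

Patience tails give the LIS length; then backtrack through the dp parents:
11 → extends → [11]
2 → replaces 11 → [2]
5 → extends → [2, 5]
23 → extends → [2, 5, 23]
10 → replaces 23 → [2, 5, 10]
3 → replaces 5 → [2, 3, 10]
15 → extends → [2, 3, 10, 15]
23 → extends → [2, 3, 10, 15, 23]
24 → extends → [2, 3, 10, 15, 23, 24]
13 → replaces 15 → [2, 3, 10, 13, 23, 24]
22 → replaces 23 → [2, 3, 10, 13, 22, 24]
12 → replaces 13 → [2, 3, 10, 12, 22, 24]
1 → replaces 2 → [1, 3, 10, 12, 22, 24]
13 → replaces 22 → [1, 3, 10, 12, 13, 24]
8 → replaces 10 → [1, 3, 8, 12, 13, 24]
Length 6; one witness is 2, 5, 10, 15, 23, 24.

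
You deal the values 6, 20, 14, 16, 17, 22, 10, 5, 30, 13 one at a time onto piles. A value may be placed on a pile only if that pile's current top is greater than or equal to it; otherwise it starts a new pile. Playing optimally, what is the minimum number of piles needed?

6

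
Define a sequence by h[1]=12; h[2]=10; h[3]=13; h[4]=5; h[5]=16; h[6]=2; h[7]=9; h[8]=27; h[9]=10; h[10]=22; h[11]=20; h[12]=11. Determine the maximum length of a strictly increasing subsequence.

Track the smallest tail for each achievable length (strict):
12 → extends → [12]
10 → replaces 12 → [10]
13 → extends → [10, 13]
5 → replaces 10 → [5, 13]
16 → extends → [5, 13, 16]
2 → replaces 5 → [2, 13, 16]
9 → replaces 13 → [2, 9, 16]
27 → extends → [2, 9, 16, 27]
10 → replaces 16 → [2, 9, 10, 27]
22 → replaces 27 → [2, 9, 10, 22]
20 → replaces 22 → [2, 9, 10, 20]
11 → replaces 20 → [2, 9, 10, 11]
Four tails, so the longest strictly increasing subsequence has length 4 (e.g. 12, 13, 16, 27).

4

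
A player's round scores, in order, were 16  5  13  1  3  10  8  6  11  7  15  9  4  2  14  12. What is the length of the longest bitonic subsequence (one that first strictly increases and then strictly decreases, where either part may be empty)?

8

inc[i] = longest strictly increasing subsequence ending at i; dec[i] = longest strictly decreasing subsequence starting at i:
i:      1  2  3  4  5  6  7  8  9 10 11 12 13 14 15 16
a[i]:  16  5 13  1  3 10  8  6 11  7 15  9  4  2 14 12
inc:    1  1  2  1  2  3  3  3  4  4  5  5  3  2  6  6
dec:    7  3  6  1  2  5  4  3  4  3  4  3  2  1  2  1
Best peak at i=11 (value 15): inc=5, dec=4, length 5+4−1 = 8.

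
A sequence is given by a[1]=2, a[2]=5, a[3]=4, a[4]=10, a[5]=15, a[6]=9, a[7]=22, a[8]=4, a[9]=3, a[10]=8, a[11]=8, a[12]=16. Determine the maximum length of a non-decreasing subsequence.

Track the smallest tail for each achievable length (allowing ties):
2 → extends → [2]
5 → extends → [2, 5]
4 → replaces 5 → [2, 4]
10 → extends → [2, 4, 10]
15 → extends → [2, 4, 10, 15]
9 → replaces 10 → [2, 4, 9, 15]
22 → extends → [2, 4, 9, 15, 22]
4 → replaces 9 → [2, 4, 4, 15, 22]
3 → replaces 4 → [2, 3, 4, 15, 22]
8 → replaces 15 → [2, 3, 4, 8, 22]
8 → replaces 22 → [2, 3, 4, 8, 8]
16 → extends → [2, 3, 4, 8, 8, 16]
Six tails, so the longest non-decreasing subsequence has length 6 (e.g. 2, 4, 4, 8, 8, 16).

6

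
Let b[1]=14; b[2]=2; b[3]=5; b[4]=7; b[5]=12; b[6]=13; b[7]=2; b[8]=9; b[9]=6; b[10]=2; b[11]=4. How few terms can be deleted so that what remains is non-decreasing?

Fewest deletions = n − (longest non-decreasing subsequence).
Patience tails:
14 → extends → [14]
2 → replaces 14 → [2]
5 → extends → [2, 5]
7 → extends → [2, 5, 7]
12 → extends → [2, 5, 7, 12]
13 → extends → [2, 5, 7, 12, 13]
2 → replaces 5 → [2, 2, 7, 12, 13]
9 → replaces 12 → [2, 2, 7, 9, 13]
6 → replaces 7 → [2, 2, 6, 9, 13]
2 → replaces 6 → [2, 2, 2, 9, 13]
4 → replaces 9 → [2, 2, 2, 4, 13]
Longest non-decreasing subsequence has length 5, so deletions = 11 − 5 = 6.

6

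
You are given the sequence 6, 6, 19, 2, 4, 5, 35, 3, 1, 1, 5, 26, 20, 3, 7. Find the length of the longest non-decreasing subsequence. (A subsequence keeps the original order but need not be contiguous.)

Let dp[i] be the length of the longest such subsequence ending at index i:
i:      1  2  3  4  5  6  7  8  9 10 11 12 13 14 15
a[i]:   6  6 19  2  4  5 35  3  1  1  5 26 20  3  7
dp:     1  2  3  1  2  3  4  2  1  2  4  5  5  3  5
Maximum dp value is 5.

5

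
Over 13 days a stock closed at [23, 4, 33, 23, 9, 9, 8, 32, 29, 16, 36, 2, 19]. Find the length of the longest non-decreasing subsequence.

5

Track the smallest tail for each achievable length (allowing ties):
23 → extends → [23]
4 → replaces 23 → [4]
33 → extends → [4, 33]
23 → replaces 33 → [4, 23]
9 → replaces 23 → [4, 9]
9 → extends → [4, 9, 9]
8 → replaces 9 → [4, 8, 9]
32 → extends → [4, 8, 9, 32]
29 → replaces 32 → [4, 8, 9, 29]
16 → replaces 29 → [4, 8, 9, 16]
36 → extends → [4, 8, 9, 16, 36]
2 → replaces 4 → [2, 8, 9, 16, 36]
19 → replaces 36 → [2, 8, 9, 16, 19]
Five tails, so the longest non-decreasing subsequence has length 5 (e.g. 4, 9, 9, 32, 36).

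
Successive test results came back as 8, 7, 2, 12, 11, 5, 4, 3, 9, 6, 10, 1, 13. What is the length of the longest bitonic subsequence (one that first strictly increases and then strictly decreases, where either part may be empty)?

7

inc[i] = longest strictly increasing subsequence ending at i; dec[i] = longest strictly decreasing subsequence starting at i:
i:      1  2  3  4  5  6  7  8  9 10 11 12 13
a[i]:   8  7  2 12 11  5  4  3  9  6 10  1 13
inc:    1  1  1  2  2  2  2  2  3  3  4  1  5
dec:    6  5  2  6  5  4  3  2  3  2  2  1  1
Best peak at i=4 (value 12): inc=2, dec=6, length 2+6−1 = 7.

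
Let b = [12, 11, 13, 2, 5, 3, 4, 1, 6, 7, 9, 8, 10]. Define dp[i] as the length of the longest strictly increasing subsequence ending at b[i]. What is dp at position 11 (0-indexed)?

6

dp[i] = 1 + max{dp[j] : j<i, b[j]<b[i]} (or 1 if no such j):
i:      0  1  2  3  4  5  6  7  8  9 10 11 12
b[i]:  12 11 13  2  5  3  4  1  6  7  9  8 10
dp:     1  1  2  1  2  2  3  1  4  5  6  6  7
At index 11 the value is 6.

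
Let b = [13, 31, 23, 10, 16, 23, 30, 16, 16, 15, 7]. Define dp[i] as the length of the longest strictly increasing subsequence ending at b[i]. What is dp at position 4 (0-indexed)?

dp[i] = 1 + max{dp[j] : j<i, b[j]<b[i]} (or 1 if no such j):
i:      0  1  2  3  4  5  6  7  8  9 10
b[i]:  13 31 23 10 16 23 30 16 16 15  7
dp:     1  2  2  1  2  3  4  2  2  2  1
At index 4 the value is 2.

2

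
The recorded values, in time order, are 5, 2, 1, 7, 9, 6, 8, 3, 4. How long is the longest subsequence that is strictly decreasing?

Let dp[i] be the longest strictly decreasing subsequence ending at i:
i:     1 2 3 4 5 6 7 8 9
a[i]:  5 2 1 7 9 6 8 3 4
dp:    1 2 3 1 1 2 2 3 3
Maximum is 3.

3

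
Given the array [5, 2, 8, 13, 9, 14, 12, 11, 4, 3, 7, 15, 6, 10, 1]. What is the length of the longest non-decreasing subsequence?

5

Let dp[i] be the length of the longest such subsequence ending at index i:
i:      1  2  3  4  5  6  7  8  9 10 11 12 13 14 15
a[i]:   5  2  8 13  9 14 12 11  4  3  7 15  6 10  1
dp:     1  1  2  3  3  4  4  4  2  2  3  5  3  4  1
Maximum dp value is 5.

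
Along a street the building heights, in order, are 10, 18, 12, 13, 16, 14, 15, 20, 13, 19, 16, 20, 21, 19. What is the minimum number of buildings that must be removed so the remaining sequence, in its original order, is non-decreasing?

6

Fewest deletions = n − (longest non-decreasing subsequence).
Patience tails:
10 → extends → [10]
18 → extends → [10, 18]
12 → replaces 18 → [10, 12]
13 → extends → [10, 12, 13]
16 → extends → [10, 12, 13, 16]
14 → replaces 16 → [10, 12, 13, 14]
15 → extends → [10, 12, 13, 14, 15]
20 → extends → [10, 12, 13, 14, 15, 20]
13 → replaces 14 → [10, 12, 13, 13, 15, 20]
19 → replaces 20 → [10, 12, 13, 13, 15, 19]
16 → replaces 19 → [10, 12, 13, 13, 15, 16]
20 → extends → [10, 12, 13, 13, 15, 16, 20]
21 → extends → [10, 12, 13, 13, 15, 16, 20, 21]
19 → replaces 20 → [10, 12, 13, 13, 15, 16, 19, 21]
Longest non-decreasing subsequence has length 8, so deletions = 14 − 8 = 6.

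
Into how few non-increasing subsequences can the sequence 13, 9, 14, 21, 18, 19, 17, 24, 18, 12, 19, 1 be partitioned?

Place each on the leftmost legal pile:
13 → new pile 1 (tops now [13])
9 → pile 1 (tops now [9])
14 → new pile 2 (tops now [9, 14])
21 → new pile 3 (tops now [9, 14, 21])
18 → pile 3 (tops now [9, 14, 18])
19 → new pile 4 (tops now [9, 14, 18, 19])
17 → pile 3 (tops now [9, 14, 17, 19])
24 → new pile 5 (tops now [9, 14, 17, 19, 24])
18 → pile 4 (tops now [9, 14, 17, 18, 24])
12 → pile 2 (tops now [9, 12, 17, 18, 24])
19 → pile 5 (tops now [9, 12, 17, 18, 19])
1 → pile 1 (tops now [1, 12, 17, 18, 19])
Five piles.

5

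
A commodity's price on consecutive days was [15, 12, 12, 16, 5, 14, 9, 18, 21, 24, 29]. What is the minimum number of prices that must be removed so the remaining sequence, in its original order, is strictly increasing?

5

Fewest deletions = n − (longest strictly increasing subsequence).
Patience tails:
15 → extends → [15]
12 → replaces 15 → [12]
12 → already a tail → [12]
16 → extends → [12, 16]
5 → replaces 12 → [5, 16]
14 → replaces 16 → [5, 14]
9 → replaces 14 → [5, 9]
18 → extends → [5, 9, 18]
21 → extends → [5, 9, 18, 21]
24 → extends → [5, 9, 18, 21, 24]
29 → extends → [5, 9, 18, 21, 24, 29]
Longest strictly increasing subsequence has length 6, so deletions = 11 − 6 = 5.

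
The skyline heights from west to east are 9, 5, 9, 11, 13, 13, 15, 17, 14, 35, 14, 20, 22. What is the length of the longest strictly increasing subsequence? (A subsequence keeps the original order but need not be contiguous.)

8

Track the smallest tail for each achievable length (strict):
9 → extends → [9]
5 → replaces 9 → [5]
9 → extends → [5, 9]
11 → extends → [5, 9, 11]
13 → extends → [5, 9, 11, 13]
13 → already a tail → [5, 9, 11, 13]
15 → extends → [5, 9, 11, 13, 15]
17 → extends → [5, 9, 11, 13, 15, 17]
14 → replaces 15 → [5, 9, 11, 13, 14, 17]
35 → extends → [5, 9, 11, 13, 14, 17, 35]
14 → already a tail → [5, 9, 11, 13, 14, 17, 35]
20 → replaces 35 → [5, 9, 11, 13, 14, 17, 20]
22 → extends → [5, 9, 11, 13, 14, 17, 20, 22]
Eight tails, so the longest strictly increasing subsequence has length 8 (e.g. 5, 9, 11, 13, 15, 17, 20, 22).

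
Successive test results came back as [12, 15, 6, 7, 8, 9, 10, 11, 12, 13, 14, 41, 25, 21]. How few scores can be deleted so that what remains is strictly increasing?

4

Fewest deletions = n − (longest strictly increasing subsequence).
i:      1  2  3  4  5  6  7  8  9 10 11 12 13 14
a[i]:  12 15  6  7  8  9 10 11 12 13 14 41 25 21
dp:     1  2  1  2  3  4  5  6  7  8  9 10 10 10
max dp = 10, so deletions = 14 − 10 = 4.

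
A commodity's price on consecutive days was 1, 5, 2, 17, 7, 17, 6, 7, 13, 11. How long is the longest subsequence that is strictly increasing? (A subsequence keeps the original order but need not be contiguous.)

Track the smallest tail for each achievable length (strict):
1 → extends → [1]
5 → extends → [1, 5]
2 → replaces 5 → [1, 2]
17 → extends → [1, 2, 17]
7 → replaces 17 → [1, 2, 7]
17 → extends → [1, 2, 7, 17]
6 → replaces 7 → [1, 2, 6, 17]
7 → replaces 17 → [1, 2, 6, 7]
13 → extends → [1, 2, 6, 7, 13]
11 → replaces 13 → [1, 2, 6, 7, 11]
Five tails, so the longest strictly increasing subsequence has length 5 (e.g. 1, 5, 6, 7, 13).

5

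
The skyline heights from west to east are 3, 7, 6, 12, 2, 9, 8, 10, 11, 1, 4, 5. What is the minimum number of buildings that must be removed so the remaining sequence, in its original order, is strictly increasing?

Fewest deletions = n − (longest strictly increasing subsequence).
i:      1  2  3  4  5  6  7  8  9 10 11 12
a[i]:   3  7  6 12  2  9  8 10 11  1  4  5
dp:     1  2  2  3  1  3  3  4  5  1  2  3
max dp = 5, so deletions = 12 − 5 = 7.

7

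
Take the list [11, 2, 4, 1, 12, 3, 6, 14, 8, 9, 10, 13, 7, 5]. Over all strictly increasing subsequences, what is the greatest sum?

Let S[i] be the best sum of a strictly increasing subsequence ending at i:
i:      1  2  3  4  5  6  7  8  9 10 11 12 13 14
a[i]:  11  2  4  1 12  3  6 14  8  9 10 13  7  5
S:     11  2  6  1 23  5 12 37 20 29 39 52 19 11
Maximum is 52 (e.g. 2 + 4 + 6 + 8 + 9 + 10 + 13).

52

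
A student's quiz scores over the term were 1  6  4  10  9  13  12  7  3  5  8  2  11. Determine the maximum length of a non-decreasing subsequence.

Let dp[i] be the length of the longest such subsequence ending at index i:
i:      1  2  3  4  5  6  7  8  9 10 11 12 13
a[i]:   1  6  4 10  9 13 12  7  3  5  8  2 11
dp:     1  2  2  3  3  4  4  3  2  3  4  2  5
Maximum dp value is 5.

5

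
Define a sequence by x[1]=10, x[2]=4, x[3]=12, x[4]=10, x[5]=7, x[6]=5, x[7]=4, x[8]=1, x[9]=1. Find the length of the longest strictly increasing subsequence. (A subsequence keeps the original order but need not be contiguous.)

2

Track the smallest tail for each achievable length (strict):
10 → extends → [10]
4 → replaces 10 → [4]
12 → extends → [4, 12]
10 → replaces 12 → [4, 10]
7 → replaces 10 → [4, 7]
5 → replaces 7 → [4, 5]
4 → already a tail → [4, 5]
1 → replaces 4 → [1, 5]
1 → already a tail → [1, 5]
Two tails, so the longest strictly increasing subsequence has length 2 (e.g. 10, 12).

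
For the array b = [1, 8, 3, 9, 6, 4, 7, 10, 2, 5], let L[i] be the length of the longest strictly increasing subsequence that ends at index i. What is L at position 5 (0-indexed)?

3

dp[i] = 1 + max{dp[j] : j<i, b[j]<b[i]} (or 1 if no such j):
i:      0  1  2  3  4  5  6  7  8  9
b[i]:   1  8  3  9  6  4  7 10  2  5
dp:     1  2  2  3  3  3  4  5  2  4
At index 5 the value is 3.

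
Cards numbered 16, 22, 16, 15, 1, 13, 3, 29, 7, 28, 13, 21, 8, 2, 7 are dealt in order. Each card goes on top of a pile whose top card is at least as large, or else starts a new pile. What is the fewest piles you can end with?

5

The minimum number of non-increasing subsequences covering a sequence equals the length of its longest strictly increasing subsequence.
LIS length is 5 (e.g. 1, 3, 7, 13, 21), so 5 piles are needed.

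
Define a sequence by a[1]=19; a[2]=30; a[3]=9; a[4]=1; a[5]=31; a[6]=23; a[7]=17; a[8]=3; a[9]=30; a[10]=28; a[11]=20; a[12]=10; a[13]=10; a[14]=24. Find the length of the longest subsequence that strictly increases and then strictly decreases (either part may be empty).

7

inc[i] = longest strictly increasing subsequence ending at i; dec[i] = longest strictly decreasing subsequence starting at i:
i:      1  2  3  4  5  6  7  8  9 10 11 12 13 14
a[i]:  19 30  9  1 31 23 17  3 30 28 20 10 10 24
inc:    1  2  1  1  3  2  2  2  3  3  3  3  3  4
dec:    3  4  2  1  5  3  2  1  4  3  2  1  1  1
Best peak at i=5 (value 31): inc=3, dec=5, length 3+5−1 = 7.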